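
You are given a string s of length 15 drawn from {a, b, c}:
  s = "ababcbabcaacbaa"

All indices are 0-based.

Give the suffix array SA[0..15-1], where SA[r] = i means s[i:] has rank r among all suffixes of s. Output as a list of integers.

rank→(start, suffix):
  0 → (14, 'a')
  1 → (13, 'aa')
  2 → (9, 'aacbaa')
  3 → (0, 'ababcbabcaacbaa')
  4 → (6, 'abcaacbaa')
  5 → (2, 'abcbabcaacbaa')
  6 → (10, 'acbaa')
  7 → (12, 'baa')
  8 → (5, 'babcaacbaa')
  9 → (1, 'babcbabcaacbaa')
  10 → (7, 'bcaacbaa')
  11 → (3, 'bcbabcaacbaa')
  12 → (8, 'caacbaa')
  13 → (11, 'cbaa')
  14 → (4, 'cbabcaacbaa')

[14, 13, 9, 0, 6, 2, 10, 12, 5, 1, 7, 3, 8, 11, 4]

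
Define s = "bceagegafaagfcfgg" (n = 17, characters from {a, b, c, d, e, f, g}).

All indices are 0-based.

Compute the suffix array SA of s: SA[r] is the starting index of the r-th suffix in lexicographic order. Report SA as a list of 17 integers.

[9, 7, 3, 10, 0, 1, 13, 2, 5, 8, 12, 14, 16, 6, 4, 11, 15]

rank | idx | suffix
   0 |   9 | aagfcfgg
   1 |   7 | afaagfcfgg
   2 |   3 | agegafaagfcfgg
   3 |  10 | agfcfgg
   4 |   0 | bceagegafaagfcfgg
   5 |   1 | ceagegafaagfcfgg
   6 |  13 | cfgg
   7 |   2 | eagegafaagfcfgg
   8 |   5 | egafaagfcfgg
   9 |   8 | faagfcfgg
  10 |  12 | fcfgg
  11 |  14 | fgg
  12 |  16 | g
  13 |   6 | gafaagfcfgg
  14 |   4 | gegafaagfcfgg
  15 |  11 | gfcfgg
  16 |  15 | gg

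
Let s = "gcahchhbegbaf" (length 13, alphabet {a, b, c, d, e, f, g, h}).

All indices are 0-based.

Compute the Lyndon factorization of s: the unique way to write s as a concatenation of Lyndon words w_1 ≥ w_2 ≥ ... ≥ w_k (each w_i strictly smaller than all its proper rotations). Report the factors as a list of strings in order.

["g", "c", "ahchhbegb", "af"]

emit factor 1: 'g' (i=0, period=1)
emit factor 2: 'c' (i=1, period=1)
emit factor 3: 'ahchhbegb' (i=2, period=9)
emit factor 4: 'af' (i=11, period=2)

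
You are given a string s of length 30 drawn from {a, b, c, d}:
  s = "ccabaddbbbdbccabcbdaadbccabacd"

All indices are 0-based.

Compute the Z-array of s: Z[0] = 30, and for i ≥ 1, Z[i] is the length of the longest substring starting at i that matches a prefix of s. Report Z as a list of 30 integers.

[30, 1, 0, 0, 0, 0, 0, 0, 0, 0, 0, 0, 4, 1, 0, 0, 1, 0, 0, 0, 0, 0, 0, 5, 1, 0, 0, 0, 1, 0]

Z[0]=30
i=1: fresh scan; Z[1]=1 grow→box=[1,2)
i=2: fresh scan; Z[2]=0
i=3: fresh scan; Z[3]=0
i=4: fresh scan; Z[4]=0
i=5: fresh scan; Z[5]=0
i=6: fresh scan; Z[6]=0
i=7: fresh scan; Z[7]=0
i=8: fresh scan; Z[8]=0
i=9: fresh scan; Z[9]=0
i=10: fresh scan; Z[10]=0
i=11: fresh scan; Z[11]=0
i=12: fresh scan; Z[12]=4 grow→box=[12,16)
i=13: min(r-i=3, Z[1]=1)=1; Z[13]=1
i=14: min(r-i=2, Z[2]=0)=0; Z[14]=0
i=15: min(r-i=1, Z[3]=0)=0; Z[15]=0
i=16: fresh scan; Z[16]=1 grow→box=[16,17)
i=17: fresh scan; Z[17]=0
i=18: fresh scan; Z[18]=0
i=19: fresh scan; Z[19]=0
i=20: fresh scan; Z[20]=0
i=21: fresh scan; Z[21]=0
i=22: fresh scan; Z[22]=0
i=23: fresh scan; Z[23]=5 grow→box=[23,28)
i=24: min(r-i=4, Z[1]=1)=1; Z[24]=1
i=25: min(r-i=3, Z[2]=0)=0; Z[25]=0
i=26: min(r-i=2, Z[3]=0)=0; Z[26]=0
i=27: min(r-i=1, Z[4]=0)=0; Z[27]=0
i=28: fresh scan; Z[28]=1 grow→box=[28,29)
i=29: fresh scan; Z[29]=0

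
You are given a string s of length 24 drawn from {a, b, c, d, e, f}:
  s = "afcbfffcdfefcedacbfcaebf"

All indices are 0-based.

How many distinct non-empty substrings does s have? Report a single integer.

sorted suffixes:
  #0 SA[0]=15  'acbfcaebf'
  #1 SA[1]=20  'aebf'
  #2 SA[2]=0  'afcbfffcdfefcedacbfcaebf'
  #3 SA[3]=22  'bf'
  #4 SA[4]=17  'bfcaebf'
  #5 SA[5]=3  'bfffcdfefcedacbfcaebf'
  #6 SA[6]=19  'caebf'
  #7 SA[7]=16  'cbfcaebf'
  #8 SA[8]=2  'cbfffcdfefcedacbfcaebf'
  #9 SA[9]=7  'cdfefcedacbfcaebf'
  #10 SA[10]=12  'cedacbfcaebf'
  #11 SA[11]=14  'dacbfcaebf'
  #12 SA[12]=8  'dfefcedacbfcaebf'
  #13 SA[13]=21  'ebf'
  #14 SA[14]=13  'edacbfcaebf'
  #15 SA[15]=10  'efcedacbfcaebf'
  #16 SA[16]=23  'f'
  #17 SA[17]=18  'fcaebf'
  #18 SA[18]=1  'fcbfffcdfefcedacbfcaebf'
  #19 SA[19]=6  'fcdfefcedacbfcaebf'
  #20 SA[20]=11  'fcedacbfcaebf'
  #21 SA[21]=9  'fefcedacbfcaebf'
  #22 SA[22]=5  'ffcdfefcedacbfcaebf'
  #23 SA[23]=4  'fffcdfefcedacbfcaebf'

SA = [15, 20, 0, 22, 17, 3, 19, 16, 2, 7, 12, 14, 8, 21, 13, 10, 23, 18, 1, 6, 11, 9, 5, 4]
[i] adj suffixes → lcp
  [1] 15/20 → 1 ('a')
  [2] 20/0 → 1 ('a')
  [3] 0/22 → 0 ('')
  [4] 22/17 → 2 ('bf')
  [5] 17/3 → 2 ('bf')
  [6] 3/19 → 0 ('')
  [7] 19/16 → 1 ('c')
  [8] 16/2 → 3 ('cbf')
  [9] 2/7 → 1 ('c')
  [10] 7/12 → 1 ('c')
  [11] 12/14 → 0 ('')
  [12] 14/8 → 1 ('d')
  [13] 8/21 → 0 ('')
  [14] 21/13 → 1 ('e')
  [15] 13/10 → 1 ('e')
  [16] 10/23 → 0 ('')
  [17] 23/18 → 1 ('f')
  [18] 18/1 → 2 ('fc')
  [19] 1/6 → 2 ('fc')
  [20] 6/11 → 2 ('fc')
  [21] 11/9 → 1 ('f')
  [22] 9/5 → 1 ('f')
  [23] 5/4 → 2 ('ff')

n(n+1)/2 = 24·25/2 = 300
Σ LCP = 0 + 1 + 1 + 0 + 2 + 2 + 0 + 1 + 3 + 1 + 1 + 0 + 1 + 0 + 1 + 1 + 0 + 1 + 2 + 2 + 2 + 1 + 1 + 2 = 26
distinct = 300 − 26 = 274

274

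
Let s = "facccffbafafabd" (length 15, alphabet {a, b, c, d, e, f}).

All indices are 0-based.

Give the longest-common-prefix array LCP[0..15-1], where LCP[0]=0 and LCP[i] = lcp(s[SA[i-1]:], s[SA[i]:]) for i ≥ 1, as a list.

[0, 1, 1, 3, 0, 1, 0, 2, 1, 0, 0, 2, 2, 1, 1]

sorted suffixes:
  #0 SA[0]=12  'abd'
  #1 SA[1]=1  'acccffbafafabd'
  #2 SA[2]=10  'afabd'
  #3 SA[3]=8  'afafabd'
  #4 SA[4]=7  'bafafabd'
  #5 SA[5]=13  'bd'
  #6 SA[6]=2  'cccffbafafabd'
  #7 SA[7]=3  'ccffbafafabd'
  #8 SA[8]=4  'cffbafafabd'
  #9 SA[9]=14  'd'
  #10 SA[10]=11  'fabd'
  #11 SA[11]=0  'facccffbafafabd'
  #12 SA[12]=9  'fafabd'
  #13 SA[13]=6  'fbafafabd'
  #14 SA[14]=5  'ffbafafabd'

SA = [12, 1, 10, 8, 7, 13, 2, 3, 4, 14, 11, 0, 9, 6, 5]
rank  pair      lcp
   1  s[12:],s[1:]  1  'a'
   2  s[1:],s[10:]  1  'a'
   3  s[10:],s[8:]  3  'afa'
   4  s[8:],s[7:]  0  ''
   5  s[7:],s[13:]  1  'b'
   6  s[13:],s[2:]  0  ''
   7  s[2:],s[3:]  2  'cc'
   8  s[3:],s[4:]  1  'c'
   9  s[4:],s[14:]  0  ''
  10  s[14:],s[11:]  0  ''
  11  s[11:],s[0:]  2  'fa'
  12  s[0:],s[9:]  2  'fa'
  13  s[9:],s[6:]  1  'f'
  14  s[6:],s[5:]  1  'f'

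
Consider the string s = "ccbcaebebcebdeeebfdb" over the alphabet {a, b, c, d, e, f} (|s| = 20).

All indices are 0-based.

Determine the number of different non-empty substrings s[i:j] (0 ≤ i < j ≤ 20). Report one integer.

191

sorted suffixes:
  #0 SA[0]=4  'aebebcebdeeebfdb'
  #1 SA[1]=19  'b'
  #2 SA[2]=2  'bcaebebcebdeeebfdb'
  #3 SA[3]=8  'bcebdeeebfdb'
  #4 SA[4]=11  'bdeeebfdb'
  #5 SA[5]=6  'bebcebdeeebfdb'
  #6 SA[6]=16  'bfdb'
  #7 SA[7]=3  'caebebcebdeeebfdb'
  #8 SA[8]=1  'cbcaebebcebdeeebfdb'
  #9 SA[9]=0  'ccbcaebebcebdeeebfdb'
  #10 SA[10]=9  'cebdeeebfdb'
  #11 SA[11]=18  'db'
  #12 SA[12]=12  'deeebfdb'
  #13 SA[13]=7  'ebcebdeeebfdb'
  #14 SA[14]=10  'ebdeeebfdb'
  #15 SA[15]=5  'ebebcebdeeebfdb'
  #16 SA[16]=15  'ebfdb'
  #17 SA[17]=14  'eebfdb'
  #18 SA[18]=13  'eeebfdb'
  #19 SA[19]=17  'fdb'

SA = [4, 19, 2, 8, 11, 6, 16, 3, 1, 0, 9, 18, 12, 7, 10, 5, 15, 14, 13, 17]
i: (SA[i-1],SA[i]) lcp shared
  1: (4,19) 0 ''
  2: (19,2) 1 'b'
  3: (2,8) 2 'bc'
  4: (8,11) 1 'b'
  5: (11,6) 1 'b'
  6: (6,16) 1 'b'
  7: (16,3) 0 ''
  8: (3,1) 1 'c'
  9: (1,0) 1 'c'
  10: (0,9) 1 'c'
  11: (9,18) 0 ''
  12: (18,12) 1 'd'
  13: (12,7) 0 ''
  14: (7,10) 2 'eb'
  15: (10,5) 2 'eb'
  16: (5,15) 2 'eb'
  17: (15,14) 1 'e'
  18: (14,13) 2 'ee'
  19: (13,17) 0 ''

n(n+1)/2 = 20·21/2 = 210
Σ LCP = 0 + 0 + 1 + 2 + 1 + 1 + 1 + 0 + 1 + 1 + 1 + 0 + 1 + 0 + 2 + 2 + 2 + 1 + 2 + 0 = 19
distinct = 210 − 19 = 191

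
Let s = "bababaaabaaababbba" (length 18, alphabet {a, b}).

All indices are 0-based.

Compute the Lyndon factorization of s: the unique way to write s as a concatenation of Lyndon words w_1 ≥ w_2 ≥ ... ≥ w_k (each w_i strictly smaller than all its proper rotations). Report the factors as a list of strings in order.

["b", "ab", "ab", "aaabaaababbb", "a"]

emit factor 1: 'b' (i=0, period=1)
emit factor 2: 'ab' (i=1, period=2)
emit factor 3: 'ab' (i=3, period=2)
emit factor 4: 'aaabaaababbb' (i=5, period=12)
emit factor 5: 'a' (i=17, period=1)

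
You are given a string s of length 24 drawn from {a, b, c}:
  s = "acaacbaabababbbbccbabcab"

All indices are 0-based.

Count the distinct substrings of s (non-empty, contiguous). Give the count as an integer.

sorted suffixes:
  #0 SA[0]=6  'aabababbbbccbabcab'
  #1 SA[1]=2  'aacbaabababbbbccbabcab'
  #2 SA[2]=22  'ab'
  #3 SA[3]=7  'abababbbbccbabcab'
  #4 SA[4]=9  'ababbbbccbabcab'
  #5 SA[5]=11  'abbbbccbabcab'
  #6 SA[6]=19  'abcab'
  #7 SA[7]=0  'acaacbaabababbbbccbabcab'
  #8 SA[8]=3  'acbaabababbbbccbabcab'
  #9 SA[9]=23  'b'
  #10 SA[10]=5  'baabababbbbccbabcab'
  #11 SA[11]=8  'bababbbbccbabcab'
  #12 SA[12]=10  'babbbbccbabcab'
  #13 SA[13]=18  'babcab'
  #14 SA[14]=12  'bbbbccbabcab'
  #15 SA[15]=13  'bbbccbabcab'
  #16 SA[16]=14  'bbccbabcab'
  #17 SA[17]=20  'bcab'
  #18 SA[18]=15  'bccbabcab'
  #19 SA[19]=1  'caacbaabababbbbccbabcab'
  #20 SA[20]=21  'cab'
  #21 SA[21]=4  'cbaabababbbbccbabcab'
  #22 SA[22]=17  'cbabcab'
  #23 SA[23]=16  'ccbabcab'

SA = [6, 2, 22, 7, 9, 11, 19, 0, 3, 23, 5, 8, 10, 18, 12, 13, 14, 20, 15, 1, 21, 4, 17, 16]
rank  pair      lcp
   1  s[6:],s[2:]  2  'aa'
   2  s[2:],s[22:]  1  'a'
   3  s[22:],s[7:]  2  'ab'
   4  s[7:],s[9:]  4  'abab'
   5  s[9:],s[11:]  2  'ab'
   6  s[11:],s[19:]  2  'ab'
   7  s[19:],s[0:]  1  'a'
   8  s[0:],s[3:]  2  'ac'
   9  s[3:],s[23:]  0  ''
  10  s[23:],s[5:]  1  'b'
  11  s[5:],s[8:]  2  'ba'
  12  s[8:],s[10:]  3  'bab'
  13  s[10:],s[18:]  3  'bab'
  14  s[18:],s[12:]  1  'b'
  15  s[12:],s[13:]  3  'bbb'
  16  s[13:],s[14:]  2  'bb'
  17  s[14:],s[20:]  1  'b'
  18  s[20:],s[15:]  2  'bc'
  19  s[15:],s[1:]  0  ''
  20  s[1:],s[21:]  2  'ca'
  21  s[21:],s[4:]  1  'c'
  22  s[4:],s[17:]  3  'cba'
  23  s[17:],s[16:]  1  'c'

n(n+1)/2 = 24·25/2 = 300
Σ LCP = 0 + 2 + 1 + 2 + 4 + 2 + 2 + 1 + 2 + 0 + 1 + 2 + 3 + 3 + 1 + 3 + 2 + 1 + 2 + 0 + 2 + 1 + 3 + 1 = 41
distinct = 300 − 41 = 259

259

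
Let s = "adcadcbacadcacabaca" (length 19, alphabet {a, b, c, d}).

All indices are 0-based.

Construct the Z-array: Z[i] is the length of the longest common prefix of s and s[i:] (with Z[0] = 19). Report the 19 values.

[19, 0, 0, 3, 0, 0, 0, 1, 0, 4, 0, 0, 1, 0, 1, 0, 1, 0, 1]

Z[0]=19
i=1: fresh scan; Z[1]=0
i=2: fresh scan; Z[2]=0
i=3: fresh scan; Z[3]=3 extend→box=[3,6)
i=4: min(r-i=2, Z[1]=0)=0; Z[4]=0
i=5: min(r-i=1, Z[2]=0)=0; Z[5]=0
i=6: fresh scan; Z[6]=0
i=7: fresh scan; Z[7]=1 extend→box=[7,8)
i=8: fresh scan; Z[8]=0
i=9: fresh scan; Z[9]=4 extend→box=[9,13)
i=10: min(r-i=3, Z[1]=0)=0; Z[10]=0
i=11: min(r-i=2, Z[2]=0)=0; Z[11]=0
i=12: min(r-i=1, Z[3]=3)=1; Z[12]=1
i=13: fresh scan; Z[13]=0
i=14: fresh scan; Z[14]=1 extend→box=[14,15)
i=15: fresh scan; Z[15]=0
i=16: fresh scan; Z[16]=1 extend→box=[16,17)
i=17: fresh scan; Z[17]=0
i=18: fresh scan; Z[18]=1 extend→box=[18,19)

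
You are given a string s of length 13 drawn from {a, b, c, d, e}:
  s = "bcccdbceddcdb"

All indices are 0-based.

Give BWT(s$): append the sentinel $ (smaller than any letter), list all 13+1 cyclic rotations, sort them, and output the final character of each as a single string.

rank  rotation        last
    0  $bcccdbceddcdb  b
    1  b$bcccdbceddcd  d
    2  bcccdbceddcdb$  $
    3  bceddcdb$bcccd  d
    4  cccdbceddcdb$b  b
    5  ccdbceddcdb$bc  c
    6  cdb$bcccdbcedd  d
    7  cdbceddcdb$bcc  c
    8  ceddcdb$bcccdb  b
    9  db$bcccdbceddc  c
   10  dbceddcdb$bccc  c
   11  dcdb$bcccdbced  d
   12  ddcdb$bcccdbce  e
   13  eddcdb$bcccdbc  c

bd$dbcdcbccdec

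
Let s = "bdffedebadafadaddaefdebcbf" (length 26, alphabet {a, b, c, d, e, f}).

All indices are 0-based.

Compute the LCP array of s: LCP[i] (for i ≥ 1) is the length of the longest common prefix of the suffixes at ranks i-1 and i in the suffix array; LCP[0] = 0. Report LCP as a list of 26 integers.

sorted suffixes:
  #0 SA[0]=12  'adaddaefdebcbf'
  #1 SA[1]=8  'adafadaddaefdebcbf'
  #2 SA[2]=14  'addaefdebcbf'
  #3 SA[3]=17  'aefdebcbf'
  #4 SA[4]=10  'afadaddaefdebcbf'
  #5 SA[5]=7  'badafadaddaefdebcbf'
  #6 SA[6]=22  'bcbf'
  #7 SA[7]=0  'bdffedebadafadaddaefdebcbf'
  #8 SA[8]=24  'bf'
  #9 SA[9]=23  'cbf'
  #10 SA[10]=13  'daddaefdebcbf'
  #11 SA[11]=16  'daefdebcbf'
  #12 SA[12]=9  'dafadaddaefdebcbf'
  #13 SA[13]=15  'ddaefdebcbf'
  #14 SA[14]=5  'debadafadaddaefdebcbf'
  #15 SA[15]=20  'debcbf'
  #16 SA[16]=1  'dffedebadafadaddaefdebcbf'
  #17 SA[17]=6  'ebadafadaddaefdebcbf'
  #18 SA[18]=21  'ebcbf'
  #19 SA[19]=4  'edebadafadaddaefdebcbf'
  #20 SA[20]=18  'efdebcbf'
  #21 SA[21]=25  'f'
  #22 SA[22]=11  'fadaddaefdebcbf'
  #23 SA[23]=19  'fdebcbf'
  #24 SA[24]=3  'fedebadafadaddaefdebcbf'
  #25 SA[25]=2  'ffedebadafadaddaefdebcbf'

SA = [12, 8, 14, 17, 10, 7, 22, 0, 24, 23, 13, 16, 9, 15, 5, 20, 1, 6, 21, 4, 18, 25, 11, 19, 3, 2]
[i] adj suffixes → lcp
  [1] 12/8 → 3 ('ada')
  [2] 8/14 → 2 ('ad')
  [3] 14/17 → 1 ('a')
  [4] 17/10 → 1 ('a')
  [5] 10/7 → 0 ('')
  [6] 7/22 → 1 ('b')
  [7] 22/0 → 1 ('b')
  [8] 0/24 → 1 ('b')
  [9] 24/23 → 0 ('')
  [10] 23/13 → 0 ('')
  [11] 13/16 → 2 ('da')
  [12] 16/9 → 2 ('da')
  [13] 9/15 → 1 ('d')
  [14] 15/5 → 1 ('d')
  [15] 5/20 → 3 ('deb')
  [16] 20/1 → 1 ('d')
  [17] 1/6 → 0 ('')
  [18] 6/21 → 2 ('eb')
  [19] 21/4 → 1 ('e')
  [20] 4/18 → 1 ('e')
  [21] 18/25 → 0 ('')
  [22] 25/11 → 1 ('f')
  [23] 11/19 → 1 ('f')
  [24] 19/3 → 1 ('f')
  [25] 3/2 → 1 ('f')

[0, 3, 2, 1, 1, 0, 1, 1, 1, 0, 0, 2, 2, 1, 1, 3, 1, 0, 2, 1, 1, 0, 1, 1, 1, 1]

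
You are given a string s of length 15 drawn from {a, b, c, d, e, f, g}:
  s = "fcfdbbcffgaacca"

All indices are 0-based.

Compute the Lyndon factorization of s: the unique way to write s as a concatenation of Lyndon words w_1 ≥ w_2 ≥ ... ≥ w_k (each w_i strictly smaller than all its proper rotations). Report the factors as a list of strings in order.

["f", "cfd", "bbcffg", "aacc", "a"]

emit factor 1: 'f' (i=0, period=1)
emit factor 2: 'cfd' (i=1, period=3)
emit factor 3: 'bbcffg' (i=4, period=6)
emit factor 4: 'aacc' (i=10, period=4)
emit factor 5: 'a' (i=14, period=1)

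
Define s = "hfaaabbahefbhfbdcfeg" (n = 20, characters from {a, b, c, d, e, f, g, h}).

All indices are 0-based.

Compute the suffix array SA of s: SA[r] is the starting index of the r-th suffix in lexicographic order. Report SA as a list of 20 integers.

rank→(start, suffix):
  0 → (2, 'aaabbahefbhfbdcfeg')
  1 → (3, 'aabbahefbhfbdcfeg')
  2 → (4, 'abbahefbhfbdcfeg')
  3 → (7, 'ahefbhfbdcfeg')
  4 → (6, 'bahefbhfbdcfeg')
  5 → (5, 'bbahefbhfbdcfeg')
  6 → (14, 'bdcfeg')
  7 → (11, 'bhfbdcfeg')
  8 → (16, 'cfeg')
  9 → (15, 'dcfeg')
  10 → (9, 'efbhfbdcfeg')
  11 → (18, 'eg')
  12 → (1, 'faaabbahefbhfbdcfeg')
  13 → (13, 'fbdcfeg')
  14 → (10, 'fbhfbdcfeg')
  15 → (17, 'feg')
  16 → (19, 'g')
  17 → (8, 'hefbhfbdcfeg')
  18 → (0, 'hfaaabbahefbhfbdcfeg')
  19 → (12, 'hfbdcfeg')

[2, 3, 4, 7, 6, 5, 14, 11, 16, 15, 9, 18, 1, 13, 10, 17, 19, 8, 0, 12]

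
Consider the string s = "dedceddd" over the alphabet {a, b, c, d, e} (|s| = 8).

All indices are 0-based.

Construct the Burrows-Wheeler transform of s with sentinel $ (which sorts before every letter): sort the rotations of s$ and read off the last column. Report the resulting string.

dddede$dc

rank  rotation   last
    0  $dedceddd  d
    1  ceddd$ded  d
    2  d$dedcedd  d
    3  dceddd$de  e
    4  dd$dedced  d
    5  ddd$dedce  e
    6  dedceddd$  $
    7  edceddd$d  d
    8  eddd$dedc  c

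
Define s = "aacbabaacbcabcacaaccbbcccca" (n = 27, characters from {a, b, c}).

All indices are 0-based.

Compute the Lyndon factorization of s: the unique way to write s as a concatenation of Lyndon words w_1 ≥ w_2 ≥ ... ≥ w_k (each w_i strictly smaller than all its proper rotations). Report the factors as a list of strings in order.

emit factor 1: 'aacbabaacbcabcacaaccbbcccc' (i=0, period=26)
emit factor 2: 'a' (i=26, period=1)

["aacbabaacbcabcacaaccbbcccc", "a"]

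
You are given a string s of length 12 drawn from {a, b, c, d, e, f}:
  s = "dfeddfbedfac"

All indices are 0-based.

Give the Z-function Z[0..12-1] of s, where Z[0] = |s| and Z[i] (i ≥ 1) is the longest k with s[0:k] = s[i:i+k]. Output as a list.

Z[0]=12
i=1: outside box; Z[1]=0
i=2: outside box; Z[2]=0
i=3: outside box; Z[3]=1 extend→box=[3,4)
i=4: outside box; Z[4]=2 extend→box=[4,6)
i=5: min(r-i=1, Z[1]=0)=0; Z[5]=0
i=6: outside box; Z[6]=0
i=7: outside box; Z[7]=0
i=8: outside box; Z[8]=2 extend→box=[8,10)
i=9: min(r-i=1, Z[1]=0)=0; Z[9]=0
i=10: outside box; Z[10]=0
i=11: outside box; Z[11]=0

[12, 0, 0, 1, 2, 0, 0, 0, 2, 0, 0, 0]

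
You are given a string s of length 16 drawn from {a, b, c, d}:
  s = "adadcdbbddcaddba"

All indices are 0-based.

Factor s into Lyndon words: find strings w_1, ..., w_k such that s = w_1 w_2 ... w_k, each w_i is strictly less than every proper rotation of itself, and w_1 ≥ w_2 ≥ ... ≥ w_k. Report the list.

["adadcdbbddcaddb", "a"]

emit factor 1: 'adadcdbbddcaddb' (i=0, period=15)
emit factor 2: 'a' (i=15, period=1)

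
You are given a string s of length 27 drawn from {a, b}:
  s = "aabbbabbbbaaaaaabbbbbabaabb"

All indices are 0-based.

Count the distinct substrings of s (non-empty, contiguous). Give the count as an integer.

sorted suffixes:
  #0 SA[0]=10  'aaaaaabbbbbabaabb'
  #1 SA[1]=11  'aaaaabbbbbabaabb'
  #2 SA[2]=12  'aaaabbbbbabaabb'
  #3 SA[3]=13  'aaabbbbbabaabb'
  #4 SA[4]=23  'aabb'
  #5 SA[5]=0  'aabbbabbbbaaaaaabbbbbabaabb'
  #6 SA[6]=14  'aabbbbbabaabb'
  #7 SA[7]=21  'abaabb'
  #8 SA[8]=24  'abb'
  #9 SA[9]=1  'abbbabbbbaaaaaabbbbbabaabb'
  #10 SA[10]=5  'abbbbaaaaaabbbbbabaabb'
  #11 SA[11]=15  'abbbbbabaabb'
  #12 SA[12]=26  'b'
  #13 SA[13]=9  'baaaaaabbbbbabaabb'
  #14 SA[14]=22  'baabb'
  #15 SA[15]=20  'babaabb'
  #16 SA[16]=4  'babbbbaaaaaabbbbbabaabb'
  #17 SA[17]=25  'bb'
  #18 SA[18]=8  'bbaaaaaabbbbbabaabb'
  #19 SA[19]=19  'bbabaabb'
  #20 SA[20]=3  'bbabbbbaaaaaabbbbbabaabb'
  #21 SA[21]=7  'bbbaaaaaabbbbbabaabb'
  #22 SA[22]=18  'bbbabaabb'
  #23 SA[23]=2  'bbbabbbbaaaaaabbbbbabaabb'
  #24 SA[24]=6  'bbbbaaaaaabbbbbabaabb'
  #25 SA[25]=17  'bbbbabaabb'
  #26 SA[26]=16  'bbbbbabaabb'

SA = [10, 11, 12, 13, 23, 0, 14, 21, 24, 1, 5, 15, 26, 9, 22, 20, 4, 25, 8, 19, 3, 7, 18, 2, 6, 17, 16]
[i] adj suffixes → lcp
  [1] 10/11 → 5 ('aaaaa')
  [2] 11/12 → 4 ('aaaa')
  [3] 12/13 → 3 ('aaa')
  [4] 13/23 → 2 ('aa')
  [5] 23/0 → 4 ('aabb')
  [6] 0/14 → 5 ('aabbb')
  [7] 14/21 → 1 ('a')
  [8] 21/24 → 2 ('ab')
  [9] 24/1 → 3 ('abb')
  [10] 1/5 → 4 ('abbb')
  [11] 5/15 → 5 ('abbbb')
  [12] 15/26 → 0 ('')
  [13] 26/9 → 1 ('b')
  [14] 9/22 → 3 ('baa')
  [15] 22/20 → 2 ('ba')
  [16] 20/4 → 3 ('bab')
  [17] 4/25 → 1 ('b')
  [18] 25/8 → 2 ('bb')
  [19] 8/19 → 3 ('bba')
  [20] 19/3 → 4 ('bbab')
  [21] 3/7 → 2 ('bb')
  [22] 7/18 → 4 ('bbba')
  [23] 18/2 → 5 ('bbbab')
  [24] 2/6 → 3 ('bbb')
  [25] 6/17 → 5 ('bbbba')
  [26] 17/16 → 4 ('bbbb')

n(n+1)/2 = 27·28/2 = 378
Σ LCP = 0 + 5 + 4 + 3 + 2 + 4 + 5 + 1 + 2 + 3 + 4 + 5 + 0 + 1 + 3 + 2 + 3 + 1 + 2 + 3 + 4 + 2 + 4 + 5 + 3 + 5 + 4 = 80
distinct = 378 − 80 = 298

298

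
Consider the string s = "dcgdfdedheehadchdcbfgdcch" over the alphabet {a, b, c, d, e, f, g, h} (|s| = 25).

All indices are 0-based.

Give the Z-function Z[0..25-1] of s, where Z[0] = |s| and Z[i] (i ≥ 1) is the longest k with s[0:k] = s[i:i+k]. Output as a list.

[25, 0, 0, 1, 0, 1, 0, 1, 0, 0, 0, 0, 0, 2, 0, 0, 2, 0, 0, 0, 0, 2, 0, 0, 0]

Z[0]=25
i=1: i≥r, start 0; Z[1]=0
i=2: i≥r, start 0; Z[2]=0
i=3: i≥r, start 0; Z[3]=1 grow→box=[3,4)
i=4: i≥r, start 0; Z[4]=0
i=5: i≥r, start 0; Z[5]=1 grow→box=[5,6)
i=6: i≥r, start 0; Z[6]=0
i=7: i≥r, start 0; Z[7]=1 grow→box=[7,8)
i=8: i≥r, start 0; Z[8]=0
i=9: i≥r, start 0; Z[9]=0
i=10: i≥r, start 0; Z[10]=0
i=11: i≥r, start 0; Z[11]=0
i=12: i≥r, start 0; Z[12]=0
i=13: i≥r, start 0; Z[13]=2 grow→box=[13,15)
i=14: min(r-i=1, Z[1]=0)=0; Z[14]=0
i=15: i≥r, start 0; Z[15]=0
i=16: i≥r, start 0; Z[16]=2 grow→box=[16,18)
i=17: min(r-i=1, Z[1]=0)=0; Z[17]=0
i=18: i≥r, start 0; Z[18]=0
i=19: i≥r, start 0; Z[19]=0
i=20: i≥r, start 0; Z[20]=0
i=21: i≥r, start 0; Z[21]=2 grow→box=[21,23)
i=22: min(r-i=1, Z[1]=0)=0; Z[22]=0
i=23: i≥r, start 0; Z[23]=0
i=24: i≥r, start 0; Z[24]=0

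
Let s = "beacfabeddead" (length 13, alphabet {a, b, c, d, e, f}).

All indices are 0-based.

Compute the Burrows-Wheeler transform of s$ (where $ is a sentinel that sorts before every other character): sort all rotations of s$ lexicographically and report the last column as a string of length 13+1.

rank  rotation        last
    0  $beacfabeddead  d
    1  abeddead$beacf  f
    2  acfabeddead$be  e
    3  ad$beacfabedde  e
    4  beacfabeddead$  $
    5  beddead$beacfa  a
    6  cfabeddead$bea  a
    7  d$beacfabeddea  a
    8  ddead$beacfabe  e
    9  dead$beacfabed  d
   10  eacfabeddead$b  b
   11  ead$beacfabedd  d
   12  eddead$beacfab  b
   13  fabeddead$beac  c

dfee$aaaedbdbc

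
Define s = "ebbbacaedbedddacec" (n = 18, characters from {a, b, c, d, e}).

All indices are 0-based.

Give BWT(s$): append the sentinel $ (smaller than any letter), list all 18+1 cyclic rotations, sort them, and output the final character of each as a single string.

rank  rotation             last
    0  $ebbbacaedbedddacec  c
    1  acaedbedddacec$ebbb  b
    2  acec$ebbbacaedbeddd  d
    3  aedbedddacec$ebbbac  c
    4  bacaedbedddacec$ebb  b
    5  bbacaedbedddacec$eb  b
    6  bbbacaedbedddacec$e  e
    7  bedddacec$ebbbacaed  d
    8  c$ebbbacaedbedddace  e
    9  caedbedddacec$ebbba  a
   10  cec$ebbbacaedbeddda  a
   11  dacec$ebbbacaedbedd  d
   12  dbedddacec$ebbbacae  e
   13  ddacec$ebbbacaedbed  d
   14  dddacec$ebbbacaedbe  e
   15  ebbbacaedbedddacec$  $
   16  ec$ebbbacaedbedddac  c
   17  edbedddacec$ebbbaca  a
   18  edddacec$ebbbacaedb  b

cbdcbbedeaadede$cab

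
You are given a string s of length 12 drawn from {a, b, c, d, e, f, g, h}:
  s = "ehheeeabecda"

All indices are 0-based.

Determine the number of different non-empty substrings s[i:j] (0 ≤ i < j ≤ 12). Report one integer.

71

sorted suffixes:
  #0 SA[0]=11  'a'
  #1 SA[1]=6  'abecda'
  #2 SA[2]=7  'becda'
  #3 SA[3]=9  'cda'
  #4 SA[4]=10  'da'
  #5 SA[5]=5  'eabecda'
  #6 SA[6]=8  'ecda'
  #7 SA[7]=4  'eeabecda'
  #8 SA[8]=3  'eeeabecda'
  #9 SA[9]=0  'ehheeeabecda'
  #10 SA[10]=2  'heeeabecda'
  #11 SA[11]=1  'hheeeabecda'

SA = [11, 6, 7, 9, 10, 5, 8, 4, 3, 0, 2, 1]
[i] adj suffixes → lcp
  [1] 11/6 → 1 ('a')
  [2] 6/7 → 0 ('')
  [3] 7/9 → 0 ('')
  [4] 9/10 → 0 ('')
  [5] 10/5 → 0 ('')
  [6] 5/8 → 1 ('e')
  [7] 8/4 → 1 ('e')
  [8] 4/3 → 2 ('ee')
  [9] 3/0 → 1 ('e')
  [10] 0/2 → 0 ('')
  [11] 2/1 → 1 ('h')

n(n+1)/2 = 12·13/2 = 78
Σ LCP = 0 + 1 + 0 + 0 + 0 + 0 + 1 + 1 + 2 + 1 + 0 + 1 = 7
distinct = 78 − 7 = 71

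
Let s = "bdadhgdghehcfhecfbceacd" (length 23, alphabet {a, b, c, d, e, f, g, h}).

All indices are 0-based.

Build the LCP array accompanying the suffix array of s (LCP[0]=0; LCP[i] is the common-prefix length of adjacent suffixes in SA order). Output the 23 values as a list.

sorted suffixes:
  #0 SA[0]=20  'acd'
  #1 SA[1]=2  'adhgdghehcfhecfbceacd'
  #2 SA[2]=17  'bceacd'
  #3 SA[3]=0  'bdadhgdghehcfhecfbceacd'
  #4 SA[4]=21  'cd'
  #5 SA[5]=18  'ceacd'
  #6 SA[6]=15  'cfbceacd'
  #7 SA[7]=11  'cfhecfbceacd'
  #8 SA[8]=22  'd'
  #9 SA[9]=1  'dadhgdghehcfhecfbceacd'
  #10 SA[10]=6  'dghehcfhecfbceacd'
  #11 SA[11]=3  'dhgdghehcfhecfbceacd'
  #12 SA[12]=19  'eacd'
  #13 SA[13]=14  'ecfbceacd'
  #14 SA[14]=9  'ehcfhecfbceacd'
  #15 SA[15]=16  'fbceacd'
  #16 SA[16]=12  'fhecfbceacd'
  #17 SA[17]=5  'gdghehcfhecfbceacd'
  #18 SA[18]=7  'ghehcfhecfbceacd'
  #19 SA[19]=10  'hcfhecfbceacd'
  #20 SA[20]=13  'hecfbceacd'
  #21 SA[21]=8  'hehcfhecfbceacd'
  #22 SA[22]=4  'hgdghehcfhecfbceacd'

SA = [20, 2, 17, 0, 21, 18, 15, 11, 22, 1, 6, 3, 19, 14, 9, 16, 12, 5, 7, 10, 13, 8, 4]
[i] adj suffixes → lcp
  [1] 20/2 → 1 ('a')
  [2] 2/17 → 0 ('')
  [3] 17/0 → 1 ('b')
  [4] 0/21 → 0 ('')
  [5] 21/18 → 1 ('c')
  [6] 18/15 → 1 ('c')
  [7] 15/11 → 2 ('cf')
  [8] 11/22 → 0 ('')
  [9] 22/1 → 1 ('d')
  [10] 1/6 → 1 ('d')
  [11] 6/3 → 1 ('d')
  [12] 3/19 → 0 ('')
  [13] 19/14 → 1 ('e')
  [14] 14/9 → 1 ('e')
  [15] 9/16 → 0 ('')
  [16] 16/12 → 1 ('f')
  [17] 12/5 → 0 ('')
  [18] 5/7 → 1 ('g')
  [19] 7/10 → 0 ('')
  [20] 10/13 → 1 ('h')
  [21] 13/8 → 2 ('he')
  [22] 8/4 → 1 ('h')

[0, 1, 0, 1, 0, 1, 1, 2, 0, 1, 1, 1, 0, 1, 1, 0, 1, 0, 1, 0, 1, 2, 1]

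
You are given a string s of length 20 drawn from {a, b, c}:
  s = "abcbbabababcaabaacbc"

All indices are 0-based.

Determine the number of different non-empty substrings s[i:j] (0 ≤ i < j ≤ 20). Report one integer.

174

rank | idx | suffix
   0 |  12 | aabaacbc
   1 |  15 | aacbc
   2 |  13 | abaacbc
   3 |   5 | abababcaabaacbc
   4 |   7 | ababcaabaacbc
   5 |   9 | abcaabaacbc
   6 |   0 | abcbbabababcaabaacbc
   7 |  16 | acbc
   8 |  14 | baacbc
   9 |   4 | babababcaabaacbc
  10 |   6 | bababcaabaacbc
  11 |   8 | babcaabaacbc
  12 |   3 | bbabababcaabaacbc
  13 |  18 | bc
  14 |  10 | bcaabaacbc
  15 |   1 | bcbbabababcaabaacbc
  16 |  19 | c
  17 |  11 | caabaacbc
  18 |   2 | cbbabababcaabaacbc
  19 |  17 | cbc

SA = [12, 15, 13, 5, 7, 9, 0, 16, 14, 4, 6, 8, 3, 18, 10, 1, 19, 11, 2, 17]
rank  pair      lcp
   1  s[12:],s[15:]  2  'aa'
   2  s[15:],s[13:]  1  'a'
   3  s[13:],s[5:]  3  'aba'
   4  s[5:],s[7:]  4  'abab'
   5  s[7:],s[9:]  2  'ab'
   6  s[9:],s[0:]  3  'abc'
   7  s[0:],s[16:]  1  'a'
   8  s[16:],s[14:]  0  ''
   9  s[14:],s[4:]  2  'ba'
  10  s[4:],s[6:]  5  'babab'
  11  s[6:],s[8:]  3  'bab'
  12  s[8:],s[3:]  1  'b'
  13  s[3:],s[18:]  1  'b'
  14  s[18:],s[10:]  2  'bc'
  15  s[10:],s[1:]  2  'bc'
  16  s[1:],s[19:]  0  ''
  17  s[19:],s[11:]  1  'c'
  18  s[11:],s[2:]  1  'c'
  19  s[2:],s[17:]  2  'cb'

n(n+1)/2 = 20·21/2 = 210
Σ LCP = 0 + 2 + 1 + 3 + 4 + 2 + 3 + 1 + 0 + 2 + 5 + 3 + 1 + 1 + 2 + 2 + 0 + 1 + 1 + 2 = 36
distinct = 210 − 36 = 174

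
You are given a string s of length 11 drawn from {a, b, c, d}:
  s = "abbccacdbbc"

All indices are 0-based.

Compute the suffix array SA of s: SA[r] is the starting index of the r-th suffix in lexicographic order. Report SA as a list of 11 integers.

rank→(start, suffix):
  0 → (0, 'abbccacdbbc')
  1 → (5, 'acdbbc')
  2 → (8, 'bbc')
  3 → (1, 'bbccacdbbc')
  4 → (9, 'bc')
  5 → (2, 'bccacdbbc')
  6 → (10, 'c')
  7 → (4, 'cacdbbc')
  8 → (3, 'ccacdbbc')
  9 → (6, 'cdbbc')
  10 → (7, 'dbbc')

[0, 5, 8, 1, 9, 2, 10, 4, 3, 6, 7]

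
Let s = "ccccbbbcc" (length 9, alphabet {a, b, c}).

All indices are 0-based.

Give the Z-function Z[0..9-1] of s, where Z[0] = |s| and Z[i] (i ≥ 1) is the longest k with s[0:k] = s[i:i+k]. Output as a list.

Z[0]=9
i=1: i≥r, start 0; Z[1]=3 extend→box=[1,4)
i=2: min(r-i=2, Z[1]=3)=2; Z[2]=2
i=3: min(r-i=1, Z[2]=2)=1; Z[3]=1
i=4: i≥r, start 0; Z[4]=0
i=5: i≥r, start 0; Z[5]=0
i=6: i≥r, start 0; Z[6]=0
i=7: i≥r, start 0; Z[7]=2 extend→box=[7,9)
i=8: min(r-i=1, Z[1]=3)=1; Z[8]=1

[9, 3, 2, 1, 0, 0, 0, 2, 1]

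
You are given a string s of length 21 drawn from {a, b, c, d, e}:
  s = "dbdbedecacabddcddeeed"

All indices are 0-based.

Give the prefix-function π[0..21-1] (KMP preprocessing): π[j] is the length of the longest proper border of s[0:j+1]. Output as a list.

π[0] = 0
j=1 s[j]='b': π[1]=0 (border '')
j=2 s[j]='d': π[2]=1 (border 'd')
j=3 s[j]='b': π[3]=2 (border 'db')
j=4 s[j]='e': k: 2→0; π[4]=0 (border '')
j=5 s[j]='d': π[5]=1 (border 'd')
j=6 s[j]='e': k: 1→0; π[6]=0 (border '')
j=7 s[j]='c': π[7]=0 (border '')
j=8 s[j]='a': π[8]=0 (border '')
j=9 s[j]='c': π[9]=0 (border '')
j=10 s[j]='a': π[10]=0 (border '')
j=11 s[j]='b': π[11]=0 (border '')
j=12 s[j]='d': π[12]=1 (border 'd')
j=13 s[j]='d': k: 1→0; π[13]=1 (border 'd')
j=14 s[j]='c': k: 1→0; π[14]=0 (border '')
j=15 s[j]='d': π[15]=1 (border 'd')
j=16 s[j]='d': k: 1→0; π[16]=1 (border 'd')
j=17 s[j]='e': k: 1→0; π[17]=0 (border '')
j=18 s[j]='e': π[18]=0 (border '')
j=19 s[j]='e': π[19]=0 (border '')
j=20 s[j]='d': π[20]=1 (border 'd')

[0, 0, 1, 2, 0, 1, 0, 0, 0, 0, 0, 0, 1, 1, 0, 1, 1, 0, 0, 0, 1]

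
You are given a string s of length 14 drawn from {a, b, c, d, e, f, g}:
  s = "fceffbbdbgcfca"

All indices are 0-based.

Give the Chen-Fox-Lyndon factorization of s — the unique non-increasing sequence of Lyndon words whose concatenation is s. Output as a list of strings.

emit factor 1: 'f' (i=0, period=1)
emit factor 2: 'ceff' (i=1, period=4)
emit factor 3: 'bbdbgcfc' (i=5, period=8)
emit factor 4: 'a' (i=13, period=1)

["f", "ceff", "bbdbgcfc", "a"]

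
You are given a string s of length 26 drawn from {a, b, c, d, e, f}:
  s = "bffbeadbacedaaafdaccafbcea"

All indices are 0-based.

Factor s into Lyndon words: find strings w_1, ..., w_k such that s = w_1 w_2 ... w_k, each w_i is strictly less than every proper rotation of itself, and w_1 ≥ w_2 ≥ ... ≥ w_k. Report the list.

["bff", "be", "adb", "aced", "aaafdaccafbce", "a"]

emit factor 1: 'bff' (i=0, period=3)
emit factor 2: 'be' (i=3, period=2)
emit factor 3: 'adb' (i=5, period=3)
emit factor 4: 'aced' (i=8, period=4)
emit factor 5: 'aaafdaccafbce' (i=12, period=13)
emit factor 6: 'a' (i=25, period=1)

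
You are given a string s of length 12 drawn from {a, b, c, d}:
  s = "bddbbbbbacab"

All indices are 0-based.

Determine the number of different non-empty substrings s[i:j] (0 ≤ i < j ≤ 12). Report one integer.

sorted suffixes:
  #0 SA[0]=10  'ab'
  #1 SA[1]=8  'acab'
  #2 SA[2]=11  'b'
  #3 SA[3]=7  'bacab'
  #4 SA[4]=6  'bbacab'
  #5 SA[5]=5  'bbbacab'
  #6 SA[6]=4  'bbbbacab'
  #7 SA[7]=3  'bbbbbacab'
  #8 SA[8]=0  'bddbbbbbacab'
  #9 SA[9]=9  'cab'
  #10 SA[10]=2  'dbbbbbacab'
  #11 SA[11]=1  'ddbbbbbacab'

SA = [10, 8, 11, 7, 6, 5, 4, 3, 0, 9, 2, 1]
i: (SA[i-1],SA[i]) lcp shared
  1: (10,8) 1 'a'
  2: (8,11) 0 ''
  3: (11,7) 1 'b'
  4: (7,6) 1 'b'
  5: (6,5) 2 'bb'
  6: (5,4) 3 'bbb'
  7: (4,3) 4 'bbbb'
  8: (3,0) 1 'b'
  9: (0,9) 0 ''
  10: (9,2) 0 ''
  11: (2,1) 1 'd'

n(n+1)/2 = 12·13/2 = 78
Σ LCP = 0 + 1 + 0 + 1 + 1 + 2 + 3 + 4 + 1 + 0 + 0 + 1 = 14
distinct = 78 − 14 = 64

64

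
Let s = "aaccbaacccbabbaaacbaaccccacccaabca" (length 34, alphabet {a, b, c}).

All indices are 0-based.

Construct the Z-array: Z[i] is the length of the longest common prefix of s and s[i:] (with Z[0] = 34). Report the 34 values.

[34, 1, 0, 0, 0, 4, 1, 0, 0, 0, 0, 1, 0, 0, 2, 3, 1, 0, 0, 4, 1, 0, 0, 0, 0, 1, 0, 0, 0, 2, 1, 0, 0, 1]

Z[0]=34
i=1: outside box; Z[1]=1 grow→box=[1,2)
i=2: outside box; Z[2]=0
i=3: outside box; Z[3]=0
i=4: outside box; Z[4]=0
i=5: outside box; Z[5]=4 grow→box=[5,9)
i=6: min(r-i=3, Z[1]=1)=1; Z[6]=1
i=7: min(r-i=2, Z[2]=0)=0; Z[7]=0
i=8: min(r-i=1, Z[3]=0)=0; Z[8]=0
i=9: outside box; Z[9]=0
i=10: outside box; Z[10]=0
i=11: outside box; Z[11]=1 grow→box=[11,12)
i=12: outside box; Z[12]=0
i=13: outside box; Z[13]=0
i=14: outside box; Z[14]=2 grow→box=[14,16)
i=15: min(r-i=1, Z[1]=1)=1; Z[15]=3 grow→box=[15,18)
i=16: min(r-i=2, Z[1]=1)=1; Z[16]=1
i=17: min(r-i=1, Z[2]=0)=0; Z[17]=0
i=18: outside box; Z[18]=0
i=19: outside box; Z[19]=4 grow→box=[19,23)
i=20: min(r-i=3, Z[1]=1)=1; Z[20]=1
i=21: min(r-i=2, Z[2]=0)=0; Z[21]=0
i=22: min(r-i=1, Z[3]=0)=0; Z[22]=0
i=23: outside box; Z[23]=0
i=24: outside box; Z[24]=0
i=25: outside box; Z[25]=1 grow→box=[25,26)
i=26: outside box; Z[26]=0
i=27: outside box; Z[27]=0
i=28: outside box; Z[28]=0
i=29: outside box; Z[29]=2 grow→box=[29,31)
i=30: min(r-i=1, Z[1]=1)=1; Z[30]=1
i=31: outside box; Z[31]=0
i=32: outside box; Z[32]=0
i=33: outside box; Z[33]=1 grow→box=[33,34)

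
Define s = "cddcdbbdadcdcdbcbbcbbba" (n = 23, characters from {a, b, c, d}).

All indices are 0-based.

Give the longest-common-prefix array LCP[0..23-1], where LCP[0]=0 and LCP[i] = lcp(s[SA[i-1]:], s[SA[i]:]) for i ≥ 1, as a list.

[0, 1, 0, 1, 2, 2, 2, 1, 4, 1, 0, 3, 1, 3, 2, 2, 0, 1, 2, 1, 4, 3, 1]

sorted suffixes:
  #0 SA[0]=22  'a'
  #1 SA[1]=8  'adcdcdbcbbcbbba'
  #2 SA[2]=21  'ba'
  #3 SA[3]=20  'bba'
  #4 SA[4]=19  'bbba'
  #5 SA[5]=16  'bbcbbba'
  #6 SA[6]=5  'bbdadcdcdbcbbcbbba'
  #7 SA[7]=17  'bcbbba'
  #8 SA[8]=14  'bcbbcbbba'
  #9 SA[9]=6  'bdadcdcdbcbbcbbba'
  #10 SA[10]=18  'cbbba'
  #11 SA[11]=15  'cbbcbbba'
  #12 SA[12]=3  'cdbbdadcdcdbcbbcbbba'
  #13 SA[13]=12  'cdbcbbcbbba'
  #14 SA[14]=10  'cdcdbcbbcbbba'
  #15 SA[15]=0  'cddcdbbdadcdcdbcbbcbbba'
  #16 SA[16]=7  'dadcdcdbcbbcbbba'
  #17 SA[17]=4  'dbbdadcdcdbcbbcbbba'
  #18 SA[18]=13  'dbcbbcbbba'
  #19 SA[19]=2  'dcdbbdadcdcdbcbbcbbba'
  #20 SA[20]=11  'dcdbcbbcbbba'
  #21 SA[21]=9  'dcdcdbcbbcbbba'
  #22 SA[22]=1  'ddcdbbdadcdcdbcbbcbbba'

SA = [22, 8, 21, 20, 19, 16, 5, 17, 14, 6, 18, 15, 3, 12, 10, 0, 7, 4, 13, 2, 11, 9, 1]
rank  pair      lcp
   1  s[22:],s[8:]  1  'a'
   2  s[8:],s[21:]  0  ''
   3  s[21:],s[20:]  1  'b'
   4  s[20:],s[19:]  2  'bb'
   5  s[19:],s[16:]  2  'bb'
   6  s[16:],s[5:]  2  'bb'
   7  s[5:],s[17:]  1  'b'
   8  s[17:],s[14:]  4  'bcbb'
   9  s[14:],s[6:]  1  'b'
  10  s[6:],s[18:]  0  ''
  11  s[18:],s[15:]  3  'cbb'
  12  s[15:],s[3:]  1  'c'
  13  s[3:],s[12:]  3  'cdb'
  14  s[12:],s[10:]  2  'cd'
  15  s[10:],s[0:]  2  'cd'
  16  s[0:],s[7:]  0  ''
  17  s[7:],s[4:]  1  'd'
  18  s[4:],s[13:]  2  'db'
  19  s[13:],s[2:]  1  'd'
  20  s[2:],s[11:]  4  'dcdb'
  21  s[11:],s[9:]  3  'dcd'
  22  s[9:],s[1:]  1  'd'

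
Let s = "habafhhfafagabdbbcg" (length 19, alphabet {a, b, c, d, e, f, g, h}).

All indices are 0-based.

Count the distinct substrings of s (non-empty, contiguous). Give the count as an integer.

rank→(start, suffix):
  0 → (1, 'abafhhfafagabdbbcg')
  1 → (12, 'abdbbcg')
  2 → (8, 'afagabdbbcg')
  3 → (3, 'afhhfafagabdbbcg')
  4 → (10, 'agabdbbcg')
  5 → (2, 'bafhhfafagabdbbcg')
  6 → (15, 'bbcg')
  7 → (16, 'bcg')
  8 → (13, 'bdbbcg')
  9 → (17, 'cg')
  10 → (14, 'dbbcg')
  11 → (7, 'fafagabdbbcg')
  12 → (9, 'fagabdbbcg')
  13 → (4, 'fhhfafagabdbbcg')
  14 → (18, 'g')
  15 → (11, 'gabdbbcg')
  16 → (0, 'habafhhfafagabdbbcg')
  17 → (6, 'hfafagabdbbcg')
  18 → (5, 'hhfafagabdbbcg')

SA = [1, 12, 8, 3, 10, 2, 15, 16, 13, 17, 14, 7, 9, 4, 18, 11, 0, 6, 5]
i: (SA[i-1],SA[i]) lcp shared
  1: (1,12) 2 'ab'
  2: (12,8) 1 'a'
  3: (8,3) 2 'af'
  4: (3,10) 1 'a'
  5: (10,2) 0 ''
  6: (2,15) 1 'b'
  7: (15,16) 1 'b'
  8: (16,13) 1 'b'
  9: (13,17) 0 ''
  10: (17,14) 0 ''
  11: (14,7) 0 ''
  12: (7,9) 2 'fa'
  13: (9,4) 1 'f'
  14: (4,18) 0 ''
  15: (18,11) 1 'g'
  16: (11,0) 0 ''
  17: (0,6) 1 'h'
  18: (6,5) 1 'h'

n(n+1)/2 = 19·20/2 = 190
Σ LCP = 0 + 2 + 1 + 2 + 1 + 0 + 1 + 1 + 1 + 0 + 0 + 0 + 2 + 1 + 0 + 1 + 0 + 1 + 1 = 15
distinct = 190 − 15 = 175

175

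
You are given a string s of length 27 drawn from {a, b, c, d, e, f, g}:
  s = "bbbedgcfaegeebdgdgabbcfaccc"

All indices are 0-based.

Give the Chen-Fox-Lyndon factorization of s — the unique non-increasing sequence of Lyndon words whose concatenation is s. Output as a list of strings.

emit factor 1: 'bbbedgcf' (i=0, period=8)
emit factor 2: 'aegeebdgdg' (i=8, period=10)
emit factor 3: 'abbcfaccc' (i=18, period=9)

["bbbedgcf", "aegeebdgdg", "abbcfaccc"]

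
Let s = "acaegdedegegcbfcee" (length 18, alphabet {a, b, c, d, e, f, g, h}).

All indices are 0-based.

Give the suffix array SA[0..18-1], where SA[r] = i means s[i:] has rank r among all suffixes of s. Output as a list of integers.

rank→(start, suffix):
  0 → (0, 'acaegdedegegcbfcee')
  1 → (2, 'aegdedegegcbfcee')
  2 → (13, 'bfcee')
  3 → (1, 'caegdedegegcbfcee')
  4 → (12, 'cbfcee')
  5 → (15, 'cee')
  6 → (5, 'dedegegcbfcee')
  7 → (7, 'degegcbfcee')
  8 → (17, 'e')
  9 → (6, 'edegegcbfcee')
  10 → (16, 'ee')
  11 → (10, 'egcbfcee')
  12 → (3, 'egdedegegcbfcee')
  13 → (8, 'egegcbfcee')
  14 → (14, 'fcee')
  15 → (11, 'gcbfcee')
  16 → (4, 'gdedegegcbfcee')
  17 → (9, 'gegcbfcee')

[0, 2, 13, 1, 12, 15, 5, 7, 17, 6, 16, 10, 3, 8, 14, 11, 4, 9]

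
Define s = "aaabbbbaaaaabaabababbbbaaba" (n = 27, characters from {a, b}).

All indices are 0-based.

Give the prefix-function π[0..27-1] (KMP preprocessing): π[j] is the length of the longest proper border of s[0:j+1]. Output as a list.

[0, 1, 2, 0, 0, 0, 0, 1, 2, 3, 3, 3, 4, 1, 2, 0, 1, 0, 1, 0, 0, 0, 0, 1, 2, 0, 1]

π[0] = 0
j=1 s[j]='a': π[1]=1 (border 'a')
j=2 s[j]='a': π[2]=2 (border 'aa')
j=3 s[j]='b': k: 2→1→0; π[3]=0 (border '')
j=4 s[j]='b': π[4]=0 (border '')
j=5 s[j]='b': π[5]=0 (border '')
j=6 s[j]='b': π[6]=0 (border '')
j=7 s[j]='a': π[7]=1 (border 'a')
j=8 s[j]='a': π[8]=2 (border 'aa')
j=9 s[j]='a': π[9]=3 (border 'aaa')
j=10 s[j]='a': k: 3→2; π[10]=3 (border 'aaa')
j=11 s[j]='a': k: 3→2; π[11]=3 (border 'aaa')
j=12 s[j]='b': π[12]=4 (border 'aaab')
j=13 s[j]='a': k: 4→0; π[13]=1 (border 'a')
j=14 s[j]='a': π[14]=2 (border 'aa')
j=15 s[j]='b': k: 2→1→0; π[15]=0 (border '')
j=16 s[j]='a': π[16]=1 (border 'a')
j=17 s[j]='b': k: 1→0; π[17]=0 (border '')
j=18 s[j]='a': π[18]=1 (border 'a')
j=19 s[j]='b': k: 1→0; π[19]=0 (border '')
j=20 s[j]='b': π[20]=0 (border '')
j=21 s[j]='b': π[21]=0 (border '')
j=22 s[j]='b': π[22]=0 (border '')
j=23 s[j]='a': π[23]=1 (border 'a')
j=24 s[j]='a': π[24]=2 (border 'aa')
j=25 s[j]='b': k: 2→1→0; π[25]=0 (border '')
j=26 s[j]='a': π[26]=1 (border 'a')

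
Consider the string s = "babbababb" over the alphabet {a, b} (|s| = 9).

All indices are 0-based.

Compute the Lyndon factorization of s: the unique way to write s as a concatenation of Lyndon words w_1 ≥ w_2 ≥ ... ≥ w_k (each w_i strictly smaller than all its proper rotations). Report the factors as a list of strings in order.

emit factor 1: 'b' (i=0, period=1)
emit factor 2: 'abb' (i=1, period=3)
emit factor 3: 'ababb' (i=4, period=5)

["b", "abb", "ababb"]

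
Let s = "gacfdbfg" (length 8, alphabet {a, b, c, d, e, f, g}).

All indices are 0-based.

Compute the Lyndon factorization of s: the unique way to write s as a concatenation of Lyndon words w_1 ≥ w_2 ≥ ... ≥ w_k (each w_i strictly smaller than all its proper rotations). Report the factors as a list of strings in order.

["g", "acfdbfg"]

emit factor 1: 'g' (i=0, period=1)
emit factor 2: 'acfdbfg' (i=1, period=7)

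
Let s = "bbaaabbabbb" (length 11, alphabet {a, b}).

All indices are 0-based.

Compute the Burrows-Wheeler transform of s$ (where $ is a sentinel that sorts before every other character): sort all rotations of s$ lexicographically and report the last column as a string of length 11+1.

rank  rotation      last
    0  $bbaaabbabbb  b
    1  aaabbabbb$bb  b
    2  aabbabbb$bba  a
    3  abbabbb$bbaa  a
    4  abbb$bbaaabb  b
    5  b$bbaaabbabb  b
    6  baaabbabbb$b  b
    7  babbb$bbaaab  b
    8  bb$bbaaabbab  b
    9  bbaaabbabbb$  $
   10  bbabbb$bbaaa  a
   11  bbb$bbaaabba  a

bbaabbbbb$aa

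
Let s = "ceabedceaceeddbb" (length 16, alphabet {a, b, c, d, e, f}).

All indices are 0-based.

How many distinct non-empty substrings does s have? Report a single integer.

rank→(start, suffix):
  0 → (2, 'abedceaceeddbb')
  1 → (8, 'aceeddbb')
  2 → (15, 'b')
  3 → (14, 'bb')
  4 → (3, 'bedceaceeddbb')
  5 → (0, 'ceabedceaceeddbb')
  6 → (6, 'ceaceeddbb')
  7 → (9, 'ceeddbb')
  8 → (13, 'dbb')
  9 → (5, 'dceaceeddbb')
  10 → (12, 'ddbb')
  11 → (1, 'eabedceaceeddbb')
  12 → (7, 'eaceeddbb')
  13 → (4, 'edceaceeddbb')
  14 → (11, 'eddbb')
  15 → (10, 'eeddbb')

SA = [2, 8, 15, 14, 3, 0, 6, 9, 13, 5, 12, 1, 7, 4, 11, 10]
i: (SA[i-1],SA[i]) lcp shared
  1: (2,8) 1 'a'
  2: (8,15) 0 ''
  3: (15,14) 1 'b'
  4: (14,3) 1 'b'
  5: (3,0) 0 ''
  6: (0,6) 3 'cea'
  7: (6,9) 2 'ce'
  8: (9,13) 0 ''
  9: (13,5) 1 'd'
  10: (5,12) 1 'd'
  11: (12,1) 0 ''
  12: (1,7) 2 'ea'
  13: (7,4) 1 'e'
  14: (4,11) 2 'ed'
  15: (11,10) 1 'e'

n(n+1)/2 = 16·17/2 = 136
Σ LCP = 0 + 1 + 0 + 1 + 1 + 0 + 3 + 2 + 0 + 1 + 1 + 0 + 2 + 1 + 2 + 1 = 16
distinct = 136 − 16 = 120

120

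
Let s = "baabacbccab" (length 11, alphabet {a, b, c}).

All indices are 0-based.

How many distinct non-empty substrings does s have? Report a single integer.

sorted suffixes:
  #0 SA[0]=1  'aabacbccab'
  #1 SA[1]=9  'ab'
  #2 SA[2]=2  'abacbccab'
  #3 SA[3]=4  'acbccab'
  #4 SA[4]=10  'b'
  #5 SA[5]=0  'baabacbccab'
  #6 SA[6]=3  'bacbccab'
  #7 SA[7]=6  'bccab'
  #8 SA[8]=8  'cab'
  #9 SA[9]=5  'cbccab'
  #10 SA[10]=7  'ccab'

SA = [1, 9, 2, 4, 10, 0, 3, 6, 8, 5, 7]
i: (SA[i-1],SA[i]) lcp shared
  1: (1,9) 1 'a'
  2: (9,2) 2 'ab'
  3: (2,4) 1 'a'
  4: (4,10) 0 ''
  5: (10,0) 1 'b'
  6: (0,3) 2 'ba'
  7: (3,6) 1 'b'
  8: (6,8) 0 ''
  9: (8,5) 1 'c'
  10: (5,7) 1 'c'

n(n+1)/2 = 11·12/2 = 66
Σ LCP = 0 + 1 + 2 + 1 + 0 + 1 + 2 + 1 + 0 + 1 + 1 = 10
distinct = 66 − 10 = 56

56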